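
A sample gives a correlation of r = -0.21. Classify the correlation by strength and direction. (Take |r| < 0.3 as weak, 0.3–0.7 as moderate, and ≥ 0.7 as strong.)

r = -0.21 < 0 so the relationship is negative.
|r| = 0.21, which falls in the weak range.

weak negative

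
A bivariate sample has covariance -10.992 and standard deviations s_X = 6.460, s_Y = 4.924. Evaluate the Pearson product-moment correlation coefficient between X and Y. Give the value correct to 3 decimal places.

r = Cov(X,Y) / (s_X · s_Y) = -10.992 / (6.460 × 4.924)
  = -10.992 / 31.8090 ≈ -0.346

-0.346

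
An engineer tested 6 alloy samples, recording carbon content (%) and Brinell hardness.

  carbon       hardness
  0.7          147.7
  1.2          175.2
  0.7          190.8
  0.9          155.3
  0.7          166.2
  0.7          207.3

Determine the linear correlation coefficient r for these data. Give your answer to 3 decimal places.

n = 6, Σx = 4.9, Σy = 1042.5, Σx² = 4.21, Σy² = 183628.79, Σxy = 848.41
nΣxy − ΣxΣy = 5090.46 − 5108.25 = -17.79
nΣx² − (Σx)² = 25.26 − 24.01 = 1.25; nΣy² − (Σy)² = 1101772.74 − 1086806.25 = 14966.49
r = -17.79 / √(1.25 × 14966.49) = -17.79 / 136.7776 ≈ -0.130

-0.130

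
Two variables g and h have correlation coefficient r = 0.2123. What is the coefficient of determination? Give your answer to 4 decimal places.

r² = (0.2123)² = 0.0451

0.0451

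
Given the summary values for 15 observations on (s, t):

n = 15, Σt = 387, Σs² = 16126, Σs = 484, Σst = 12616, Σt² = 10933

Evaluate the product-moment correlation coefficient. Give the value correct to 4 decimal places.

r = (nΣst − ΣsΣt) / √[(nΣs² − (Σs)²)(nΣt² − (Σt)²)]
Numerator: 15×12616 − 484×387 = 1932
Denominator: √[(241890 − 234256)(163995 − 149769)] = √[7634 × 14226] = 10421.1940
r = 1932 / 10421.1940 ≈ 0.1854

0.1854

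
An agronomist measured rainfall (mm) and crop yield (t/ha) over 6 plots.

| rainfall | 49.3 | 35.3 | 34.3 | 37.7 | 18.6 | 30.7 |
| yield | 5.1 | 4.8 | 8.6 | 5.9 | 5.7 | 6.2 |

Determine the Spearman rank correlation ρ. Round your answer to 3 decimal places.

Rank rainfall: 6, 4, 3, 5, 1, 2
Rank yield: 2, 1, 6, 4, 3, 5
d = rank(rainfall) − rank(yield): 4, 3, -3, 1, -2, -3; Σd² = 48
ρ = 1 − 6Σd² / [n(n²−1)] = 1 − 6×48 / (6×35) = 1 − 288/210 ≈ -0.371

-0.371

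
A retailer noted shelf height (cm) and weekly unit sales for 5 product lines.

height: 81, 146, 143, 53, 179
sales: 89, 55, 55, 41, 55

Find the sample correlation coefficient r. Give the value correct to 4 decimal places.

n = 5, Σx = 602, Σy = 295, Σx² = 83176, Σy² = 18677, Σxy = 35122
nΣxy − ΣxΣy = 175610 − 177590 = -1980
nΣx² − (Σx)² = 415880 − 362404 = 53476; nΣy² − (Σy)² = 93385 − 87025 = 6360
r = -1980 / √(53476 × 6360) = -1980 / 18441.9999 ≈ -0.1074

-0.1074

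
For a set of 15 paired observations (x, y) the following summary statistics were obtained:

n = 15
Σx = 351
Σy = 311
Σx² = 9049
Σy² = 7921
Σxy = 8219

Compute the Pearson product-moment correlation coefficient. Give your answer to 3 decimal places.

0.849

r = (nΣxy − ΣxΣy) / √[(nΣx² − (Σx)²)(nΣy² − (Σy)²)]
Numerator: 15×8219 − 351×311 = 14124
Denominator: √[(135735 − 123201)(118815 − 96721)] = √[12534 × 22094] = 16641.0996
r = 14124 / 16641.0996 ≈ 0.849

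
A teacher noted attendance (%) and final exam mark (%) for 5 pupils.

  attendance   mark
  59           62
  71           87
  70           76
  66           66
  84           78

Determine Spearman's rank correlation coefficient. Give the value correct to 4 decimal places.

0.9000

Rank attendance: 1, 4, 3, 2, 5
Rank mark: 1, 5, 3, 2, 4
d = rank(attendance) − rank(mark): 0, -1, 0, 0, 1; Σd² = 2
ρ = 1 − 6Σd² / [n(n²−1)] = 1 − 6×2 / (5×24) = 1 − 12/120 ≈ 0.9000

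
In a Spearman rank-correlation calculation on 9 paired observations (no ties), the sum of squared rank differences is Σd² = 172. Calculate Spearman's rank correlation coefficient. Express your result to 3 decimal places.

-0.433

ρ = 1 − 6Σd² / [n(n²−1)] = 1 − 6×172 / (9×80)
  = 1 − 1032/720 = 1 − 1.4333 ≈ -0.433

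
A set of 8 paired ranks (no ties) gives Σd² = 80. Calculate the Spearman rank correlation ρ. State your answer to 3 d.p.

ρ = 1 − 6Σd² / [n(n²−1)] = 1 − 6×80 / (8×63)
  = 1 − 480/504 = 1 − 0.9524 ≈ 0.048

0.048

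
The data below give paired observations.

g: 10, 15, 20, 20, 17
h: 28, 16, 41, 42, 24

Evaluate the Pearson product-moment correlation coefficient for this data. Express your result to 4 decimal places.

0.5995

n = 5, Σg = 82, Σh = 151, Σg² = 1414, Σh² = 5061, Σgh = 2588
nΣgh − ΣgΣh = 12940 − 12382 = 558
nΣg² − (Σg)² = 7070 − 6724 = 346; nΣh² − (Σh)² = 25305 − 22801 = 2504
r = 558 / √(346 × 2504) = 558 / 930.7975 ≈ 0.5995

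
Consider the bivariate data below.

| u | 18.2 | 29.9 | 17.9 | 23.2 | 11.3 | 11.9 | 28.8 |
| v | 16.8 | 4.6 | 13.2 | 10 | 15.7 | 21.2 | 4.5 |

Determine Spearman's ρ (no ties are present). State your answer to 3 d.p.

-0.786

Rank u: 4, 7, 3, 5, 1, 2, 6
Rank v: 6, 2, 4, 3, 5, 7, 1
d = rank(u) − rank(v): -2, 5, -1, 2, -4, -5, 5; Σd² = 100
ρ = 1 − 6Σd² / [n(n²−1)] = 1 − 6×100 / (7×48) = 1 − 600/336 ≈ -0.786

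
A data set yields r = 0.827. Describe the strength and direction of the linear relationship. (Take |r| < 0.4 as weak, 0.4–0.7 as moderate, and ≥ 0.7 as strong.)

r = 0.827 > 0 so the relationship is positive.
|r| = 0.827, which falls in the strong range.

strong positive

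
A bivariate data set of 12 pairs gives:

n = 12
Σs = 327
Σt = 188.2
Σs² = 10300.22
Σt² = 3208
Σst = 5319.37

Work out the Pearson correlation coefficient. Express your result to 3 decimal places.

0.320

r = (nΣst − ΣsΣt) / √[(nΣs² − (Σs)²)(nΣt² − (Σt)²)]
Numerator: 12×5319.37 − 327×188.2 = 2291.04
Denominator: √[(123602.64 − 106929)(38496 − 35419.24)] = √[16673.64 × 3076.76] = 7162.4569
r = 2291.04 / 7162.4569 ≈ 0.320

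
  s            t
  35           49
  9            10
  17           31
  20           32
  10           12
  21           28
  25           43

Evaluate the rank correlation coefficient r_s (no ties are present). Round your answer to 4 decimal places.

0.8929

Rank s: 7, 1, 3, 4, 2, 5, 6
Rank t: 7, 1, 4, 5, 2, 3, 6
d = rank(s) − rank(t): 0, 0, -1, -1, 0, 2, 0; Σd² = 6
ρ = 1 − 6Σd² / [n(n²−1)] = 1 − 6×6 / (7×48) = 1 − 36/336 ≈ 0.8929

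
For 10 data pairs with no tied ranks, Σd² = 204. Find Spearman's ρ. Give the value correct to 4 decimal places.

ρ = 1 − 6Σd² / [n(n²−1)] = 1 − 6×204 / (10×99)
  = 1 − 1224/990 = 1 − 1.23636 ≈ -0.2364

-0.2364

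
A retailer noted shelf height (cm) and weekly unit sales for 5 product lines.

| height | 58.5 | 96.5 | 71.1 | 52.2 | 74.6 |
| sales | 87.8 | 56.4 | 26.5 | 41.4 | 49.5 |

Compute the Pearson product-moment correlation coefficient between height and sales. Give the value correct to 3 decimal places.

n = 5, Σx = 352.9, Σy = 261.6, Σx² = 26079.71, Σy² = 15756.26, Σxy = 18316.83
nΣxy − ΣxΣy = 91584.15 − 92318.64 = -734.49
nΣx² − (Σx)² = 130398.55 − 124538.41 = 5860.14; nΣy² − (Σy)² = 78781.3 − 68434.56 = 10346.74
r = -734.49 / √(5860.14 × 10346.74) = -734.49 / 7786.7416 ≈ -0.094

-0.094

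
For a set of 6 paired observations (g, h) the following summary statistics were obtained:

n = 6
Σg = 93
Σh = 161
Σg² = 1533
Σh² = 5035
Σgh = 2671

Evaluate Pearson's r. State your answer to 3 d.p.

0.686

r = (nΣgh − ΣgΣh) / √[(nΣg² − (Σg)²)(nΣh² − (Σh)²)]
Numerator: 6×2671 − 93×161 = 1053
Denominator: √[(9198 − 8649)(30210 − 25921)] = √[549 × 4289] = 1534.4905
r = 1053 / 1534.4905 ≈ 0.686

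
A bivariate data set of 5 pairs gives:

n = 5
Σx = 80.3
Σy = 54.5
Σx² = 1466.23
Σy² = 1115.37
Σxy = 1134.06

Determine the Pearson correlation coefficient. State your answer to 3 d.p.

r = (nΣxy − ΣxΣy) / √[(nΣx² − (Σx)²)(nΣy² − (Σy)²)]
Numerator: 5×1134.06 − 80.3×54.5 = 1293.95
Denominator: √[(7331.15 − 6448.09)(5576.85 − 2970.25)] = √[883.06 × 2606.6] = 1517.1632
r = 1293.95 / 1517.1632 ≈ 0.853

0.853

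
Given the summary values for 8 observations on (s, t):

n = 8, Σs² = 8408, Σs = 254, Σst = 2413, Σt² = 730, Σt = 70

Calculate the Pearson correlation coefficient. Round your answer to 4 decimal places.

r = (nΣst − ΣsΣt) / √[(nΣs² − (Σs)²)(nΣt² − (Σt)²)]
Numerator: 8×2413 − 254×70 = 1524
Denominator: √[(67264 − 64516)(5840 − 4900)] = √[2748 × 940] = 1607.2088
r = 1524 / 1607.2088 ≈ 0.9482

0.9482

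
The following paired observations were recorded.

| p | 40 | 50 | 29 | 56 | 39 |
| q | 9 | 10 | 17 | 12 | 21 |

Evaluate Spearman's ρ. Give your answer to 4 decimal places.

Rank p: 3, 4, 1, 5, 2
Rank q: 1, 2, 4, 3, 5
d = rank(p) − rank(q): 2, 2, -3, 2, -3; Σd² = 30
ρ = 1 − 6Σd² / [n(n²−1)] = 1 − 6×30 / (5×24) = 1 − 180/120 ≈ -0.5000

-0.5000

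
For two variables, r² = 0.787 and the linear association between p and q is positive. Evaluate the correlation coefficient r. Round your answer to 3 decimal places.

|r| = √0.787 = 0.887
The association is positive, so r = 0.887.

0.887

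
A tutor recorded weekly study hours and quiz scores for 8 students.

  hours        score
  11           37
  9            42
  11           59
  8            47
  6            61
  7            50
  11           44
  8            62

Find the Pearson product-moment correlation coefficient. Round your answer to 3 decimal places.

n = 8, Σx = 71, Σy = 402, Σx² = 657, Σy² = 20824, Σxy = 3506
nΣxy − ΣxΣy = 28048 − 28542 = -494
nΣx² − (Σx)² = 5256 − 5041 = 215; nΣy² − (Σy)² = 166592 − 161604 = 4988
r = -494 / √(215 × 4988) = -494 / 1035.5771 ≈ -0.477

-0.477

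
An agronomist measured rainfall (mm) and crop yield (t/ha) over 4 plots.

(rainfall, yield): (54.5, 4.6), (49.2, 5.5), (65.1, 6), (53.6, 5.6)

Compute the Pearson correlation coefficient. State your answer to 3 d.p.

n = 4, Σx = 222.4, Σy = 21.7, Σx² = 12501.86, Σy² = 118.77, Σxy = 1212.06
nΣxy − ΣxΣy = 4848.24 − 4826.08 = 22.16
nΣx² − (Σx)² = 50007.44 − 49461.76 = 545.68; nΣy² − (Σy)² = 475.08 − 470.89 = 4.19
r = 22.16 / √(545.68 × 4.19) = 22.16 / 47.8163 ≈ 0.463

0.463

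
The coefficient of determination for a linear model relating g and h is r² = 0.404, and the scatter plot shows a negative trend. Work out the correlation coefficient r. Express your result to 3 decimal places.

|r| = √0.404 = 0.636
The association is negative, so r = −0.636.

-0.636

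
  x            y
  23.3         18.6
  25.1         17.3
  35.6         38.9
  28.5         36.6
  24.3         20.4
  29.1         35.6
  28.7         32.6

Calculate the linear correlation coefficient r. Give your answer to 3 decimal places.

n = 7, Σx = 194.6, Σy = 200, Σx² = 5513.5, Σy² = 6244.3, Σxy = 5762.85
nΣxy − ΣxΣy = 40339.95 − 38920 = 1419.95
nΣx² − (Σx)² = 38594.5 − 37869.16 = 725.34; nΣy² − (Σy)² = 43710.1 − 40000 = 3710.1
r = 1419.95 / √(725.34 × 3710.1) = 1419.95 / 1640.4524 ≈ 0.866

0.866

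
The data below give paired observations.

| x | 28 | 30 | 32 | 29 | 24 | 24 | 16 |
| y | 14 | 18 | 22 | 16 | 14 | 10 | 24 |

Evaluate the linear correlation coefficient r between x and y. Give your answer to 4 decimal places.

n = 7, Σx = 183, Σy = 118, Σx² = 4957, Σy² = 2132, Σxy = 3060
nΣxy − ΣxΣy = 21420 − 21594 = -174
nΣx² − (Σx)² = 34699 − 33489 = 1210; nΣy² − (Σy)² = 14924 − 13924 = 1000
r = -174 / √(1210 × 1000) = -174 / 1100.0000 ≈ -0.1582

-0.1582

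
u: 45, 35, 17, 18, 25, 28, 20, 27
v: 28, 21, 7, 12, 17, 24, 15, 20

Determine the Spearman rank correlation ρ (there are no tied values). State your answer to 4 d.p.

Rank u: 8, 7, 1, 2, 4, 6, 3, 5
Rank v: 8, 6, 1, 2, 4, 7, 3, 5
d = rank(u) − rank(v): 0, 1, 0, 0, 0, -1, 0, 0; Σd² = 2
ρ = 1 − 6Σd² / [n(n²−1)] = 1 − 6×2 / (8×63) = 1 − 12/504 ≈ 0.9762

0.9762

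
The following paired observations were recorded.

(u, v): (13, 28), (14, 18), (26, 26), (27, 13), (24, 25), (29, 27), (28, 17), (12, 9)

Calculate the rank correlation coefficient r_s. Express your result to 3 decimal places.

0.143

Rank u: 2, 3, 5, 6, 4, 8, 7, 1
Rank v: 8, 4, 6, 2, 5, 7, 3, 1
d = rank(u) − rank(v): -6, -1, -1, 4, -1, 1, 4, 0; Σd² = 72
ρ = 1 − 6Σd² / [n(n²−1)] = 1 − 6×72 / (8×63) = 1 − 432/504 ≈ 0.143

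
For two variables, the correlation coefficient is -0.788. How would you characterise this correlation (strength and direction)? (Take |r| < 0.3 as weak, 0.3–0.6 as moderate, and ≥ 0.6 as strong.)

strong negative

r = -0.788 < 0 so the relationship is negative.
|r| = 0.788, which falls in the strong range.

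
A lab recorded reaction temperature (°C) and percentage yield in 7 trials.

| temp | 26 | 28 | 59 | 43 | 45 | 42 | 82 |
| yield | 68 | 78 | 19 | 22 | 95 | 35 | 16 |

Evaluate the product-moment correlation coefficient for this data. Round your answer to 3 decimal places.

n = 7, Σx = 325, Σy = 333, Σx² = 17303, Σy² = 22059, Σxy = 13076
nΣxy − ΣxΣy = 91532 − 108225 = -16693
nΣx² − (Σx)² = 121121 − 105625 = 15496; nΣy² − (Σy)² = 154413 − 110889 = 43524
r = -16693 / √(15496 × 43524) = -16693 / 25970.1348 ≈ -0.643

-0.643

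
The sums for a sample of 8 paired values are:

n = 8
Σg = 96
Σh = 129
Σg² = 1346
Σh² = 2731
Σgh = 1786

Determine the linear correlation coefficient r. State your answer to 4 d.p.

r = (nΣgh − ΣgΣh) / √[(nΣg² − (Σg)²)(nΣh² − (Σh)²)]
Numerator: 8×1786 − 96×129 = 1904
Denominator: √[(10768 − 9216)(21848 − 16641)] = √[1552 × 5207] = 2842.7564
r = 1904 / 2842.7564 ≈ 0.6698

0.6698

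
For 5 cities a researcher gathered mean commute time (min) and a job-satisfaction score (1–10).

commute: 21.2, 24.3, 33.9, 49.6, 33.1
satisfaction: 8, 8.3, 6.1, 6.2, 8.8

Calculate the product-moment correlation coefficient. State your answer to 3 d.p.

n = 5, Σx = 162.1, Σy = 37.4, Σx² = 5744.91, Σy² = 285.98, Σxy = 1176.88
nΣxy − ΣxΣy = 5884.4 − 6062.54 = -178.14
nΣx² − (Σx)² = 28724.55 − 26276.41 = 2448.14; nΣy² − (Σy)² = 1429.9 − 1398.76 = 31.14
r = -178.14 / √(2448.14 × 31.14) = -178.14 / 276.1070 ≈ -0.645

-0.645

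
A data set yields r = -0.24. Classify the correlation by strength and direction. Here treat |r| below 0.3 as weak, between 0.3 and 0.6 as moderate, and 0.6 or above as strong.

weak negative

r = -0.24 < 0 so the relationship is negative.
|r| = 0.24, which falls in the weak range.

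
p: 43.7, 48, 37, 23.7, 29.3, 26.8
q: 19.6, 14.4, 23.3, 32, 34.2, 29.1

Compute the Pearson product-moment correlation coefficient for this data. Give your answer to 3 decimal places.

-0.943

n = 6, Σp = 208.5, Σq = 152.6, Σp² = 7721.11, Σq² = 4174.86, Σpq = 4950.16
nΣpq − ΣpΣq = 29700.96 − 31817.1 = -2116.14
nΣp² − (Σp)² = 46326.66 − 43472.25 = 2854.41; nΣq² − (Σq)² = 25049.16 − 23286.76 = 1762.4
r = -2116.14 / √(2854.41 × 1762.4) = -2116.14 / 2242.9026 ≈ -0.943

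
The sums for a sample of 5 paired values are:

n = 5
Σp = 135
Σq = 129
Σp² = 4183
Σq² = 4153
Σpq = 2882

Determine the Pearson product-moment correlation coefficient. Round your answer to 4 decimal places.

-0.9022

r = (nΣpq − ΣpΣq) / √[(nΣp² − (Σp)²)(nΣq² − (Σq)²)]
Numerator: 5×2882 − 135×129 = -3005
Denominator: √[(20915 − 18225)(20765 − 16641)] = √[2690 × 4124] = 3330.6996
r = -3005 / 3330.6996 ≈ -0.9022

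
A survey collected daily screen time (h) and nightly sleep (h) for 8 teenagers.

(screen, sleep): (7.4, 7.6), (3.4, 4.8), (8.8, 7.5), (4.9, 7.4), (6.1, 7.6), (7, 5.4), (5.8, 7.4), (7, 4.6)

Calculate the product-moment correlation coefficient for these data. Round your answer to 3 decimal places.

0.296

n = 8, Σx = 50.4, Σy = 52.3, Σx² = 336.62, Σy² = 354.65, Σxy = 334.1
nΣxy − ΣxΣy = 2672.8 − 2635.92 = 36.88
nΣx² − (Σx)² = 2692.96 − 2540.16 = 152.8; nΣy² − (Σy)² = 2837.2 − 2735.29 = 101.91
r = 36.88 / √(152.8 × 101.91) = 36.88 / 124.7872 ≈ 0.296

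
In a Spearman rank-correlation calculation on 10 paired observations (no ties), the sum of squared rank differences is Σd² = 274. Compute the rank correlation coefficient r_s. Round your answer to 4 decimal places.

-0.6606

ρ = 1 − 6Σd² / [n(n²−1)] = 1 − 6×274 / (10×99)
  = 1 − 1644/990 = 1 − 1.66061 ≈ -0.6606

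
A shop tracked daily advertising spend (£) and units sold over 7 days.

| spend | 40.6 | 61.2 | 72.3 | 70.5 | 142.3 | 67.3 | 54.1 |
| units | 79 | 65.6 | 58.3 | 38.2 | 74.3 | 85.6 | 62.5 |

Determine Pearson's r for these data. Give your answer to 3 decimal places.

n = 7, Σx = 508.3, Σy = 463.5, Σx² = 43296.73, Σy² = 32156.59, Σxy = 33845.33
nΣxy − ΣxΣy = 236917.31 − 235597.05 = 1320.26
nΣx² − (Σx)² = 303077.11 − 258368.89 = 44708.22; nΣy² − (Σy)² = 225096.13 − 214832.25 = 10263.88
r = 1320.26 / √(44708.22 × 10263.88) = 1320.26 / 21421.4800 ≈ 0.062

0.062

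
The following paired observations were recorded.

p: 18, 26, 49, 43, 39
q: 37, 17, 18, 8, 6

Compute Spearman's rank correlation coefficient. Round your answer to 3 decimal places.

Rank p: 1, 2, 5, 4, 3
Rank q: 5, 3, 4, 2, 1
d = rank(p) − rank(q): -4, -1, 1, 2, 2; Σd² = 26
ρ = 1 − 6Σd² / [n(n²−1)] = 1 − 6×26 / (5×24) = 1 − 156/120 ≈ -0.300

-0.300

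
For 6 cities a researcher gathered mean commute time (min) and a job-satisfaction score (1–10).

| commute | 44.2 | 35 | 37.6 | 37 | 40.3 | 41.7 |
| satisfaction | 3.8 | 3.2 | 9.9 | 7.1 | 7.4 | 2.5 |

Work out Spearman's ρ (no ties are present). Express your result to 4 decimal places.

Rank commute: 6, 1, 3, 2, 4, 5
Rank satisfaction: 3, 2, 6, 4, 5, 1
d = rank(commute) − rank(satisfaction): 3, -1, -3, -2, -1, 4; Σd² = 40
ρ = 1 − 6Σd² / [n(n²−1)] = 1 − 6×40 / (6×35) = 1 − 240/210 ≈ -0.1429

-0.1429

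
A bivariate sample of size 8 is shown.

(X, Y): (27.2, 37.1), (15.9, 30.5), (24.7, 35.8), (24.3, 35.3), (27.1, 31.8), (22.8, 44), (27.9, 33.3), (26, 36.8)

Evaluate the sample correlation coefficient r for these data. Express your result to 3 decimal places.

n = 8, ΣX = 195.9, ΣY = 284.6, ΣX² = 4901.89, ΣY² = 10244.76, ΣXY = 6986.97
nΣXY − ΣXΣY = 55895.76 − 55753.14 = 142.62
nΣX² − (ΣX)² = 39215.12 − 38376.81 = 838.31; nΣY² − (ΣY)² = 81958.08 − 80997.16 = 960.92
r = 142.62 / √(838.31 × 960.92) = 142.62 / 897.5237 ≈ 0.159

0.159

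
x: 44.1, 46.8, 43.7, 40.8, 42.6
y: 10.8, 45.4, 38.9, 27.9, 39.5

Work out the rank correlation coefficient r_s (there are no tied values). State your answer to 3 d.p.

Rank x: 4, 5, 3, 1, 2
Rank y: 1, 5, 3, 2, 4
d = rank(x) − rank(y): 3, 0, 0, -1, -2; Σd² = 14
ρ = 1 − 6Σd² / [n(n²−1)] = 1 − 6×14 / (5×24) = 1 − 84/120 ≈ 0.300

0.300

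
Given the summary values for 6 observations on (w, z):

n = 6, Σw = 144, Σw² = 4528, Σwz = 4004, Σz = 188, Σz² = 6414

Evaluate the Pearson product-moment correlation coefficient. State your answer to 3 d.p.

-0.678

r = (nΣwz − ΣwΣz) / √[(nΣw² − (Σw)²)(nΣz² − (Σz)²)]
Numerator: 6×4004 − 144×188 = -3048
Denominator: √[(27168 − 20736)(38484 − 35344)] = √[6432 × 3140] = 4494.0494
r = -3048 / 4494.0494 ≈ -0.678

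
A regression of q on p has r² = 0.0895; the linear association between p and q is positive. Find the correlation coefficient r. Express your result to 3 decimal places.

|r| = √0.0895 = 0.299
The association is positive, so r = 0.299.

0.299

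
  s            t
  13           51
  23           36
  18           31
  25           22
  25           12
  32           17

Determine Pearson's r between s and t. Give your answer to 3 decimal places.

-0.833

n = 6, Σs = 136, Σt = 169, Σs² = 3296, Σt² = 5775, Σst = 3443
nΣst − ΣsΣt = 20658 − 22984 = -2326
nΣs² − (Σs)² = 19776 − 18496 = 1280; nΣt² − (Σt)² = 34650 − 28561 = 6089
r = -2326 / √(1280 × 6089) = -2326 / 2791.7593 ≈ -0.833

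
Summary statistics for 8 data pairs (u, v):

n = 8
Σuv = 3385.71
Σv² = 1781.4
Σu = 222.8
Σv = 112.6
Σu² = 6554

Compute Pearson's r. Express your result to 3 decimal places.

r = (nΣuv − ΣuΣv) / √[(nΣu² − (Σu)²)(nΣv² − (Σv)²)]
Numerator: 8×3385.71 − 222.8×112.6 = 1998.4
Denominator: √[(52432 − 49639.84)(14251.2 − 12678.76)] = √[2792.16 × 1572.44] = 2095.3530
r = 1998.4 / 2095.3530 ≈ 0.954

0.954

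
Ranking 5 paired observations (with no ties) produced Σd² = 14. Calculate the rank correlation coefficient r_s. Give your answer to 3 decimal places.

ρ = 1 − 6Σd² / [n(n²−1)] = 1 − 6×14 / (5×24)
  = 1 − 84/120 = 1 − 0.7000 ≈ 0.300

0.300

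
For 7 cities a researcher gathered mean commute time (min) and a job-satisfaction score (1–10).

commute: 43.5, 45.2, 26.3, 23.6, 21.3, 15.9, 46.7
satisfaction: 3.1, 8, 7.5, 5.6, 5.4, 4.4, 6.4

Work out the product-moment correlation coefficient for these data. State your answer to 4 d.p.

n = 7, Σx = 222.5, Σy = 40.4, Σx² = 8071.33, Σy² = 250.7, Σxy = 1309.72
nΣxy − ΣxΣy = 9168.04 − 8989 = 179.04
nΣx² − (Σx)² = 56499.31 − 49506.25 = 6993.06; nΣy² − (Σy)² = 1754.9 − 1632.16 = 122.74
r = 179.04 / √(6993.06 × 122.74) = 179.04 / 926.4600 ≈ 0.1933

0.1933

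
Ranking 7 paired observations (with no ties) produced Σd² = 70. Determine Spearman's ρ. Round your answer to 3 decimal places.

ρ = 1 − 6Σd² / [n(n²−1)] = 1 − 6×70 / (7×48)
  = 1 − 420/336 = 1 − 1.2500 ≈ -0.250

-0.250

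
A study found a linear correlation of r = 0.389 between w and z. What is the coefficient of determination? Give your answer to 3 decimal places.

r² = (0.389)² = 0.151

0.151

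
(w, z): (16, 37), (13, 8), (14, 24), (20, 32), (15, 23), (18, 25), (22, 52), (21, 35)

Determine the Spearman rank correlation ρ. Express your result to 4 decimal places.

Rank w: 4, 1, 2, 6, 3, 5, 8, 7
Rank z: 7, 1, 3, 5, 2, 4, 8, 6
d = rank(w) − rank(z): -3, 0, -1, 1, 1, 1, 0, 1; Σd² = 14
ρ = 1 − 6Σd² / [n(n²−1)] = 1 − 6×14 / (8×63) = 1 − 84/504 ≈ 0.8333

0.8333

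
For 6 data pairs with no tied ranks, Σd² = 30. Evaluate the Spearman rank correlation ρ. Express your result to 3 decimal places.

0.143

ρ = 1 − 6Σd² / [n(n²−1)] = 1 − 6×30 / (6×35)
  = 1 − 180/210 = 1 − 0.8571 ≈ 0.143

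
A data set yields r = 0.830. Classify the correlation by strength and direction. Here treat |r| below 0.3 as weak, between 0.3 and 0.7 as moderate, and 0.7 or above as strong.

strong positive

r = 0.830 > 0 so the relationship is positive.
|r| = 0.830, which falls in the strong range.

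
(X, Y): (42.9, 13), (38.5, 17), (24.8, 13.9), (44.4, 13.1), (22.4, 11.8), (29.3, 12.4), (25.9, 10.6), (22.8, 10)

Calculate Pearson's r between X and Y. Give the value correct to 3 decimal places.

0.540

n = 8, ΣX = 251, ΣY = 101.8, ΣX² = 8459.96, ΣY² = 1328.18, ΣXY = 3268.74
nΣXY − ΣXΣY = 26149.92 − 25551.8 = 598.12
nΣX² − (ΣX)² = 67679.68 − 63001 = 4678.68; nΣY² − (ΣY)² = 10625.44 − 10363.24 = 262.2
r = 598.12 / √(4678.68 × 262.2) = 598.12 / 1107.5874 ≈ 0.540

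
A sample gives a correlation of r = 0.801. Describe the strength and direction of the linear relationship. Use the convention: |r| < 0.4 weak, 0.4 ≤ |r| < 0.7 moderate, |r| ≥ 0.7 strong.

strong positive

r = 0.801 > 0 so the relationship is positive.
|r| = 0.801, which falls in the strong range.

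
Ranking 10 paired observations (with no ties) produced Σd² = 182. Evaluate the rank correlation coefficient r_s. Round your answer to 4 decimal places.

-0.1030

ρ = 1 − 6Σd² / [n(n²−1)] = 1 − 6×182 / (10×99)
  = 1 − 1092/990 = 1 − 1.10303 ≈ -0.1030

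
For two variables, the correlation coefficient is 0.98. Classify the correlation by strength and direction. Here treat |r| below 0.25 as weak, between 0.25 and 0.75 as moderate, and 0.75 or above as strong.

strong positive

r = 0.98 > 0 so the relationship is positive.
|r| = 0.98, which falls in the strong range.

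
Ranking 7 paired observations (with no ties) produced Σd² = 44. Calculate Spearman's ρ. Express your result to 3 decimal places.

ρ = 1 − 6Σd² / [n(n²−1)] = 1 − 6×44 / (7×48)
  = 1 − 264/336 = 1 − 0.7857 ≈ 0.214

0.214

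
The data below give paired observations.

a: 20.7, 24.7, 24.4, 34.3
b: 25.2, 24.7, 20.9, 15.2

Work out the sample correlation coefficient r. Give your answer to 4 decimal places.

n = 4, Σa = 104.1, Σb = 86, Σa² = 2810.43, Σb² = 1912.98, Σab = 2163.05
nΣab − ΣaΣb = 8652.2 − 8952.6 = -300.4
nΣa² − (Σa)² = 11241.72 − 10836.81 = 404.91; nΣb² − (Σb)² = 7651.92 − 7396 = 255.92
r = -300.4 / √(404.91 × 255.92) = -300.4 / 321.9077 ≈ -0.9332

-0.9332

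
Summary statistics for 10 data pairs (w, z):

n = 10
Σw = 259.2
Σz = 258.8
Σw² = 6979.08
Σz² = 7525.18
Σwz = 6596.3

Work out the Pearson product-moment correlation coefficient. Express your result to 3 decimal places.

-0.241

r = (nΣwz − ΣwΣz) / √[(nΣw² − (Σw)²)(nΣz² − (Σz)²)]
Numerator: 10×6596.3 − 259.2×258.8 = -1117.96
Denominator: √[(69790.8 − 67184.64)(75251.8 − 66977.44)] = √[2606.16 × 8274.36] = 4643.7384
r = -1117.96 / 4643.7384 ≈ -0.241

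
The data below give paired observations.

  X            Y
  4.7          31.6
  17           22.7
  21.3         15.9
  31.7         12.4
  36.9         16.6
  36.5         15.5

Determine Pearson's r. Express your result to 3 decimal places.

-0.872

n = 6, ΣX = 148.1, ΣY = 114.7, ΣX² = 4463.53, ΣY² = 2436.23, ΣXY = 2444.46
nΣXY − ΣXΣY = 14666.76 − 16987.07 = -2320.31
nΣX² − (ΣX)² = 26781.18 − 21933.61 = 4847.57; nΣY² − (ΣY)² = 14617.38 − 13156.09 = 1461.29
r = -2320.31 / √(4847.57 × 1461.29) = -2320.31 / 2661.5232 ≈ -0.872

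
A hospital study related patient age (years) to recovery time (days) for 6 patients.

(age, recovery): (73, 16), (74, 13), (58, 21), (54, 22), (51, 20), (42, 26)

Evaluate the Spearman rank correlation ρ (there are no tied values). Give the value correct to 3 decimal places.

-0.829

Rank age: 5, 6, 4, 3, 2, 1
Rank recovery: 2, 1, 4, 5, 3, 6
d = rank(age) − rank(recovery): 3, 5, 0, -2, -1, -5; Σd² = 64
ρ = 1 − 6Σd² / [n(n²−1)] = 1 − 6×64 / (6×35) = 1 − 384/210 ≈ -0.829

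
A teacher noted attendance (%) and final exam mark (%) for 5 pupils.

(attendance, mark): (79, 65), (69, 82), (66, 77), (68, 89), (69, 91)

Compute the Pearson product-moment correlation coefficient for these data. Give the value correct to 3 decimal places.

n = 5, Σx = 351, Σy = 404, Σx² = 24743, Σy² = 33080, Σxy = 28206
nΣxy − ΣxΣy = 141030 − 141804 = -774
nΣx² − (Σx)² = 123715 − 123201 = 514; nΣy² − (Σy)² = 165400 − 163216 = 2184
r = -774 / √(514 × 2184) = -774 / 1059.5169 ≈ -0.731

-0.731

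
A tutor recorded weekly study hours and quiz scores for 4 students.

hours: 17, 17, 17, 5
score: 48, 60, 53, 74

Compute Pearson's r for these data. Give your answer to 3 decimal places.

-0.900

n = 4, Σx = 56, Σy = 235, Σx² = 892, Σy² = 14189, Σxy = 3107
nΣxy − ΣxΣy = 12428 − 13160 = -732
nΣx² − (Σx)² = 3568 − 3136 = 432; nΣy² − (Σy)² = 56756 − 55225 = 1531
r = -732 / √(432 × 1531) = -732 / 813.2601 ≈ -0.900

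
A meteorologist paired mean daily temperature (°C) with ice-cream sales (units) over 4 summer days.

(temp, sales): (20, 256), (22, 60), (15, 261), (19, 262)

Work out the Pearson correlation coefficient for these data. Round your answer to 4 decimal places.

-0.6893

n = 4, Σx = 76, Σy = 839, Σx² = 1470, Σy² = 205901, Σxy = 15333
nΣxy − ΣxΣy = 61332 − 63764 = -2432
nΣx² − (Σx)² = 5880 − 5776 = 104; nΣy² − (Σy)² = 823604 − 703921 = 119683
r = -2432 / √(104 × 119683) = -2432 / 3528.0351 ≈ -0.6893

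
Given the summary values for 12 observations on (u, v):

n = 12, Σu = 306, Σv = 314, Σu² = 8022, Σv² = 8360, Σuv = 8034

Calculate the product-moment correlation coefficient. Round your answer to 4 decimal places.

r = (nΣuv − ΣuΣv) / √[(nΣu² − (Σu)²)(nΣv² − (Σv)²)]
Numerator: 12×8034 − 306×314 = 324
Denominator: √[(96264 − 93636)(100320 − 98596)] = √[2628 × 1724] = 2128.5375
r = 324 / 2128.5375 ≈ 0.1522

0.1522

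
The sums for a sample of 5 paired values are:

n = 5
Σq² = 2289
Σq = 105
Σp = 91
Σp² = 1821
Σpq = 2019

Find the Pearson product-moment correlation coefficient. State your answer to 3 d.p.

0.918

r = (nΣpq − ΣpΣq) / √[(nΣp² − (Σp)²)(nΣq² − (Σq)²)]
Numerator: 5×2019 − 91×105 = 540
Denominator: √[(9105 − 8281)(11445 − 11025)] = √[824 × 420] = 588.2856
r = 540 / 588.2856 ≈ 0.918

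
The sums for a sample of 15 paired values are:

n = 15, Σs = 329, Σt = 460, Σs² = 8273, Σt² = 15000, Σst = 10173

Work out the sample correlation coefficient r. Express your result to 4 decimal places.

r = (nΣst − ΣsΣt) / √[(nΣs² − (Σs)²)(nΣt² − (Σt)²)]
Numerator: 15×10173 − 329×460 = 1255
Denominator: √[(124095 − 108241)(225000 − 211600)] = √[15854 × 13400] = 14575.4451
r = 1255 / 14575.4451 ≈ 0.0861

0.0861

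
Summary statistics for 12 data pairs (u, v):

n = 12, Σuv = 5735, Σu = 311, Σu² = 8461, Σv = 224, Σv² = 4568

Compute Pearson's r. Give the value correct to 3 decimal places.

-0.179

r = (nΣuv − ΣuΣv) / √[(nΣu² − (Σu)²)(nΣv² − (Σv)²)]
Numerator: 12×5735 − 311×224 = -844
Denominator: √[(101532 − 96721)(54816 − 50176)] = √[4811 × 4640] = 4724.7264
r = -844 / 4724.7264 ≈ -0.179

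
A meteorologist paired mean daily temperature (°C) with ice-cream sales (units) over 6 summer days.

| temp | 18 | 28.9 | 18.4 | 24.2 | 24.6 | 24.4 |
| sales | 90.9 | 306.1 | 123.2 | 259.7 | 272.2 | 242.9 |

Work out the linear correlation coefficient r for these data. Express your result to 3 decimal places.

n = 6, Σx = 138.5, Σy = 1295, Σx² = 3283.93, Σy² = 317675.6, Σxy = 31656.99
nΣxy − ΣxΣy = 189941.94 − 179357.5 = 10584.44
nΣx² − (Σx)² = 19703.58 − 19182.25 = 521.33; nΣy² − (Σy)² = 1906053.6 − 1677025 = 229028.6
r = 10584.44 / √(521.33 × 229028.6) = 10584.44 / 10927.0069 ≈ 0.969

0.969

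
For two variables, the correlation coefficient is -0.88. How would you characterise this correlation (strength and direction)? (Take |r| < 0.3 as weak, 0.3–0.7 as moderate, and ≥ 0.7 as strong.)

strong negative

r = -0.88 < 0 so the relationship is negative.
|r| = 0.88, which falls in the strong range.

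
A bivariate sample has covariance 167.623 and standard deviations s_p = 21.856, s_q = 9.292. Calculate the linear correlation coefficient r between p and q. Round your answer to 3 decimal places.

0.825

r = Cov(p,q) / (s_p · s_q) = 167.623 / (21.856 × 9.292)
  = 167.623 / 203.0860 ≈ 0.825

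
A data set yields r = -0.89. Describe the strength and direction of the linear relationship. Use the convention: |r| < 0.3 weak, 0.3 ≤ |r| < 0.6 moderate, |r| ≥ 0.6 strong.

strong negative

r = -0.89 < 0 so the relationship is negative.
|r| = 0.89, which falls in the strong range.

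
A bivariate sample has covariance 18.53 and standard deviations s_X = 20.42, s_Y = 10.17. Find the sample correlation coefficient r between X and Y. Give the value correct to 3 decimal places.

r = Cov(X,Y) / (s_X · s_Y) = 18.53 / (20.42 × 10.17)
  = 18.53 / 207.6714 ≈ 0.089

0.089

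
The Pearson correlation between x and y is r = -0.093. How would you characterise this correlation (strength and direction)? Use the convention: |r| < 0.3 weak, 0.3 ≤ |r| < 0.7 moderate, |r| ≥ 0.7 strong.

r = -0.093 < 0 so the relationship is negative.
|r| = 0.093, which falls in the weak range.

weak negative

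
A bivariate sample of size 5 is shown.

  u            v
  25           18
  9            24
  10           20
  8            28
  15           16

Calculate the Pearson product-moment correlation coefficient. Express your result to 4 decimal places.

n = 5, Σu = 67, Σv = 106, Σu² = 1095, Σv² = 2340, Σuv = 1330
nΣuv − ΣuΣv = 6650 − 7102 = -452
nΣu² − (Σu)² = 5475 − 4489 = 986; nΣv² − (Σv)² = 11700 − 11236 = 464
r = -452 / √(986 × 464) = -452 / 676.3904 ≈ -0.6683

-0.6683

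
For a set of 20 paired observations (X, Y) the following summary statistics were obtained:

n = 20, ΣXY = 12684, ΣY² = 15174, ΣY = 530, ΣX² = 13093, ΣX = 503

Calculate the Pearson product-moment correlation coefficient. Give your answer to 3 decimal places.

r = (nΣXY − ΣXΣY) / √[(nΣX² − (ΣX)²)(nΣY² − (ΣY)²)]
Numerator: 20×12684 − 503×530 = -12910
Denominator: √[(261860 − 253009)(303480 − 280900)] = √[8851 × 22580] = 14137.0287
r = -12910 / 14137.0287 ≈ -0.913

-0.913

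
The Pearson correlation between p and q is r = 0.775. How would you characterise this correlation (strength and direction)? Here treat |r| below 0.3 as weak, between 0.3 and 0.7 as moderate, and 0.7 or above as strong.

r = 0.775 > 0 so the relationship is positive.
|r| = 0.775, which falls in the strong range.

strong positive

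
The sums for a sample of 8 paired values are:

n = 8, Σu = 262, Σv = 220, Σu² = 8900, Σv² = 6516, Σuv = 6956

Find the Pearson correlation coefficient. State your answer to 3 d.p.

-0.645

r = (nΣuv − ΣuΣv) / √[(nΣu² − (Σu)²)(nΣv² − (Σv)²)]
Numerator: 8×6956 − 262×220 = -1992
Denominator: √[(71200 − 68644)(52128 − 48400)] = √[2556 × 3728] = 3086.8703
r = -1992 / 3086.8703 ≈ -0.645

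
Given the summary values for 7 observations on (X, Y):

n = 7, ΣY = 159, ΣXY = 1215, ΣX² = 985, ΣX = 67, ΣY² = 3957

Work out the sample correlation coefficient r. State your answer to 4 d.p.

-0.8906

r = (nΣXY − ΣXΣY) / √[(nΣX² − (ΣX)²)(nΣY² − (ΣY)²)]
Numerator: 7×1215 − 67×159 = -2148
Denominator: √[(6895 − 4489)(27699 − 25281)] = √[2406 × 2418] = 2411.9925
r = -2148 / 2411.9925 ≈ -0.8906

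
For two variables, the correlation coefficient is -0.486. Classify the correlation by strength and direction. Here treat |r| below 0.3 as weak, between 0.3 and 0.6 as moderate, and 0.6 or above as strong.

r = -0.486 < 0 so the relationship is negative.
|r| = 0.486, which falls in the moderate range.

moderate negative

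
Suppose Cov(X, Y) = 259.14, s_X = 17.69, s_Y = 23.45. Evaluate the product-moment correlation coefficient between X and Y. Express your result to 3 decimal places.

0.625

r = Cov(X,Y) / (s_X · s_Y) = 259.14 / (17.69 × 23.45)
  = 259.14 / 414.8305 ≈ 0.625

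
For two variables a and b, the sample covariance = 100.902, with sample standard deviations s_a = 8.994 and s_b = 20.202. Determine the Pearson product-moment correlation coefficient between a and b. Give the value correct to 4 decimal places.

0.5553

r = Cov(a,b) / (s_a · s_b) = 100.902 / (8.994 × 20.202)
  = 100.902 / 181.6968 ≈ 0.5553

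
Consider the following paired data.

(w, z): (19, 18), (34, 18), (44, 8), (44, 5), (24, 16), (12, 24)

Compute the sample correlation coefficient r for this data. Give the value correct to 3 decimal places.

-0.910

n = 6, Σw = 177, Σz = 89, Σw² = 6109, Σz² = 1569, Σwz = 2198
nΣwz − ΣwΣz = 13188 − 15753 = -2565
nΣw² − (Σw)² = 36654 − 31329 = 5325; nΣz² − (Σz)² = 9414 − 7921 = 1493
r = -2565 / √(5325 × 1493) = -2565 / 2819.6143 ≈ -0.910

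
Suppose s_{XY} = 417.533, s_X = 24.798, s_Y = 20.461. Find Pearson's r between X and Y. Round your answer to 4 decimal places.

0.8229

r = Cov(X,Y) / (s_X · s_Y) = 417.533 / (24.798 × 20.461)
  = 417.533 / 507.3919 ≈ 0.8229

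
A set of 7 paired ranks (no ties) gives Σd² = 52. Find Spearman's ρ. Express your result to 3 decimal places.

ρ = 1 − 6Σd² / [n(n²−1)] = 1 − 6×52 / (7×48)
  = 1 − 312/336 = 1 − 0.9286 ≈ 0.071

0.071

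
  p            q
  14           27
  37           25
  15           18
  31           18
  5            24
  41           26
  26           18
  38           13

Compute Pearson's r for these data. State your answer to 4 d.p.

n = 8, Σp = 207, Σq = 169, Σp² = 6577, Σq² = 3747, Σpq = 4279
nΣpq − ΣpΣq = 34232 − 34983 = -751
nΣp² − (Σp)² = 52616 − 42849 = 9767; nΣq² − (Σq)² = 29976 − 28561 = 1415
r = -751 / √(9767 × 1415) = -751 / 3717.5671 ≈ -0.2020

-0.2020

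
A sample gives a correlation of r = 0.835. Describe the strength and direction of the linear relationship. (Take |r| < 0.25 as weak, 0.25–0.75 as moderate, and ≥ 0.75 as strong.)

strong positive

r = 0.835 > 0 so the relationship is positive.
|r| = 0.835, which falls in the strong range.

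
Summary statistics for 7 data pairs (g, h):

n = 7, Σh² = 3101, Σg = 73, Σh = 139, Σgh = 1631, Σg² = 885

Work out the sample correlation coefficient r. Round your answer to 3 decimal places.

0.884

r = (nΣgh − ΣgΣh) / √[(nΣg² − (Σg)²)(nΣh² − (Σh)²)]
Numerator: 7×1631 − 73×139 = 1270
Denominator: √[(6195 − 5329)(21707 − 19321)] = √[866 × 2386] = 1437.4547
r = 1270 / 1437.4547 ≈ 0.884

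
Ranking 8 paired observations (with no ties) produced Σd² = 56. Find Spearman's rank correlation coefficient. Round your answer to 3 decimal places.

ρ = 1 − 6Σd² / [n(n²−1)] = 1 − 6×56 / (8×63)
  = 1 − 336/504 = 1 − 0.6667 ≈ 0.333

0.333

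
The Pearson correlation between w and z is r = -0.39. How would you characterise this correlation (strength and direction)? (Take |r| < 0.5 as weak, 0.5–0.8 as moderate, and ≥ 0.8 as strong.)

weak negative

r = -0.39 < 0 so the relationship is negative.
|r| = 0.39, which falls in the weak range.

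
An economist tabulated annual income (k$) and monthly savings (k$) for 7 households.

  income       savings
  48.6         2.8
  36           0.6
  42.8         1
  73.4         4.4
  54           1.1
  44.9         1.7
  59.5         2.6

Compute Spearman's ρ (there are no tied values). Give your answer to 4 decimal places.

0.8214

Rank income: 4, 1, 2, 7, 5, 3, 6
Rank savings: 6, 1, 2, 7, 3, 4, 5
d = rank(income) − rank(savings): -2, 0, 0, 0, 2, -1, 1; Σd² = 10
ρ = 1 − 6Σd² / [n(n²−1)] = 1 − 6×10 / (7×48) = 1 − 60/336 ≈ 0.8214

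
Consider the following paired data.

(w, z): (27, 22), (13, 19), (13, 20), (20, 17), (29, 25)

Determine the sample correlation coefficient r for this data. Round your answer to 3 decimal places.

0.705

n = 5, Σw = 102, Σz = 103, Σw² = 2308, Σz² = 2159, Σwz = 2166
nΣwz − ΣwΣz = 10830 − 10506 = 324
nΣw² − (Σw)² = 11540 − 10404 = 1136; nΣz² − (Σz)² = 10795 − 10609 = 186
r = 324 / √(1136 × 186) = 324 / 459.6694 ≈ 0.705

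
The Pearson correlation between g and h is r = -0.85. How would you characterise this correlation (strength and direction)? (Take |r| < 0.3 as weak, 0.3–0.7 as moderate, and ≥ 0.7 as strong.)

r = -0.85 < 0 so the relationship is negative.
|r| = 0.85, which falls in the strong range.

strong negative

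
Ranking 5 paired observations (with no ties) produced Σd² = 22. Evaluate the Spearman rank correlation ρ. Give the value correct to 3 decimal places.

-0.100

ρ = 1 − 6Σd² / [n(n²−1)] = 1 − 6×22 / (5×24)
  = 1 − 132/120 = 1 − 1.1000 ≈ -0.100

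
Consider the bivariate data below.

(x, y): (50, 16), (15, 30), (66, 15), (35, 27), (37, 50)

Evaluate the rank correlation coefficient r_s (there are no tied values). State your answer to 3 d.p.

-0.700

Rank x: 4, 1, 5, 2, 3
Rank y: 2, 4, 1, 3, 5
d = rank(x) − rank(y): 2, -3, 4, -1, -2; Σd² = 34
ρ = 1 − 6Σd² / [n(n²−1)] = 1 − 6×34 / (5×24) = 1 − 204/120 ≈ -0.700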